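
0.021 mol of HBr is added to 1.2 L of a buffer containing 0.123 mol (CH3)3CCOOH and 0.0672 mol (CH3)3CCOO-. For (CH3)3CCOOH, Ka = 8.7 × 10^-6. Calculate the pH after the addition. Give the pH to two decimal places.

After neutralization: n((CH3)3CCOOH) = 0.144 mol, n((CH3)3CCOO-) = 0.0462 mol.
pKa = −log(8.7 × 10^-6) = 5.060
pH = pKa + log(n_(CH3)3CCOO-/n_(CH3)3CCOOH) = 5.060 + log(0.0462/0.144) = 5.060 + (-0.494)

pH = 4.57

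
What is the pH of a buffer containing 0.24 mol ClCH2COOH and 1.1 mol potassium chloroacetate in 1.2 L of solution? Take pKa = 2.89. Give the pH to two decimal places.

pH = 3.55

Henderson–Hasselbalch: pH = pKa + log([ClCH2COO-]/[ClCH2COOH]) = 2.89 + log(1.1/0.24)
pH = 2.89 + (+0.661) = 3.55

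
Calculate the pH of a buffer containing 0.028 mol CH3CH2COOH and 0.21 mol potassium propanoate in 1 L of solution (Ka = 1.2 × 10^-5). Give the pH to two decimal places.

pKa = −log(1.2 × 10^-5) = 4.921
pH = pKa + log([A⁻]/[HA]) = 4.921 + log(0.21/0.028)
pH = 4.921 + (+0.875) = 5.80

pH = 5.80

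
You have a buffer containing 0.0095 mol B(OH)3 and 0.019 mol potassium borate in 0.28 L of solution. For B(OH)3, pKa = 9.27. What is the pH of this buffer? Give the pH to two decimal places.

Henderson–Hasselbalch: pH = pKa + log([B(OH)4-]/[B(OH)3]) = 9.27 + log(0.019/0.0095)
pH = 9.27 + (+0.301) = 9.57

pH = 9.57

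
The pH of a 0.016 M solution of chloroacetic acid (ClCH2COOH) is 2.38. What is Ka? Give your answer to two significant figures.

Ka = 1.5 × 10^-3

[H+] = 10^(-2.38) = 4.17 × 10^-3 M
At equilibrium [HA] = 0.016 − 4.17 × 10^-3 = 1.18 × 10^-2 M
Ka = [H+][A-]/[HA] = (4.17 × 10^-3)² / 1.18 × 10^-2 = 1.5 × 10^-3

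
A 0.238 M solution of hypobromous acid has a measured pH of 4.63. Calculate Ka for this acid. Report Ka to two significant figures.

[H+] = 10^(-4.63) = 2.34 × 10^-5 M
At equilibrium [HA] = 0.238 − 2.34 × 10^-5 = 2.38 × 10^-1 M
Ka = [H+][A-]/[HA] = (2.34 × 10^-5)² / 2.38 × 10^-1 = 2.3 × 10^-9

Ka = 2.3 × 10^-9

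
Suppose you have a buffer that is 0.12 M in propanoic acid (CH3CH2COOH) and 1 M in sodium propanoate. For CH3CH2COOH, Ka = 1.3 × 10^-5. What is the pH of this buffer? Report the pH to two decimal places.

pKa = −log(1.3 × 10^-5) = 4.886
pH = pKa + log([A⁻]/[HA]) = 4.886 + log(1/0.12)
pH = 4.886 + (+0.921) = 5.81

pH = 5.81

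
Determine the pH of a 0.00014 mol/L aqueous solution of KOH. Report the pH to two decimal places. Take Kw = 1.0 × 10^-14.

pH = 10.15

KOH is a strong base; [OH-] = 0.00014 M.
pOH = -log(0.00014) = 3.85
pH = 14.00 - 3.85 = 10.15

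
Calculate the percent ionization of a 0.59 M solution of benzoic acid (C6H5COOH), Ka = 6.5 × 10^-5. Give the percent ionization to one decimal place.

1.0%

C6H5COOH ⇌ C6H5COO- + H+; let x = [H+] at equilibrium.
x ≈ √(Ka·C₀) = √(6.5 × 10^-5 × 0.59) = 6.19 × 10^-3 M
Fraction ionized = 6.19 × 10^-3 / 0.59 = 0.0105 → 1.0%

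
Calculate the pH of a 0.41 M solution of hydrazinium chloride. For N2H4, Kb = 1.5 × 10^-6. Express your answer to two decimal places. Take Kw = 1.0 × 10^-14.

N2H5+ is the conjugate acid of the weak base N2H4.
Ka = Kw/Kb = 1.0×10^-14 / 1.5 × 10^-6 = 6.67 × 10^-9
From the ICE table, Ka = [H+]²/(0.41 − [H+]) = 6.67 × 10^-9.
Assume [H+] ≪ 0.41: [H+] ≈ √(6.67 × 10^-9 × 0.41) = 5.23 × 10^-5 M
pH = −log[H+] = −log(5.23 × 10^-5) = 4.28

pH = 4.28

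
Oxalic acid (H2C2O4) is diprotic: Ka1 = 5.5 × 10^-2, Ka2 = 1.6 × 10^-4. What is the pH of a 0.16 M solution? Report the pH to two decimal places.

pH = 1.15

Since Ka1 ≫ Ka2, the first ionization dominates [H+].
Ka1 = x²/(0.16 − x) = 5.5 × 10^-2
Solving the quadratic: x = (−Ka1 + √(Ka1² + 4·Ka1·C₀))/2 = 7.03 × 10^-2 M
pH = −log(7.03 × 10^-2) = 1.15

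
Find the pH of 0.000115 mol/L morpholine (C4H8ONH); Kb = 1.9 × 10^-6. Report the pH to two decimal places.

C4H8ONH + H2O ⇌ C4H8ONH2+ + OH-
Let x = [OH-] at equilibrium. Kb = x²/(0.000115 − x).
The 5% rule fails; solving x² + Kb·x − Kb·C₀ = 0 exactly:
x = (−Kb + √(Kb² + 4·Kb·C₀))/2 = 1.39 × 10^-5 M
pOH = 4.86, so pH = 14.00 − pOH = 9.14

pH = 9.14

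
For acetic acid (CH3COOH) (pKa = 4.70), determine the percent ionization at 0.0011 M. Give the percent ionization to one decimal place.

CH3COOH ⇌ CH3COO- + H+; let x = [H+] at equilibrium.
Ka = 10^(−4.70) = 2.00 × 10^-5
Ka = x²/(C₀ − x); solving the quadratic gives x = 1.39 × 10^-4 M.
Fraction ionized = 1.39 × 10^-4 / 0.0011 = 0.1264 → 12.6%

12.6%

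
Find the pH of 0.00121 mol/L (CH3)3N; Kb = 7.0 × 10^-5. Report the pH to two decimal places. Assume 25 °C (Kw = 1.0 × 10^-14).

pH = 10.41

(CH3)3N + H2O ⇌ (CH3)3NH+ + OH-
From the ICE table, Kb = x²/(0.00121 − x) = 7.0 × 10^-5.
x is not negligible relative to C₀; solve x² + 7e-05·x − 8.47e-08 = 0.
x = (−Kb + √(Kb² + 4·Kb·C₀))/2 = 2.58 × 10^-4 M
pOH = −log(2.58 × 10^-4) = 3.59; pH = 14.00 − 3.59 = 10.41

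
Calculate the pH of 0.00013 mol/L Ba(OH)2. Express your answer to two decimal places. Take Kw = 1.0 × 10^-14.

Ba(OH)2 is a strong base (each formula unit releases 2 OH-); [OH-] = 0.00026 M.
pOH = -log(0.00026) = 3.59
pH = 14.00 - 3.59 = 10.41

pH = 10.41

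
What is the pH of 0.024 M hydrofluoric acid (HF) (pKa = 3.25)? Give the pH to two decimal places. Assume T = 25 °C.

pH = 2.47

HF ⇌ F- + H+
Ka = 10^(−3.25) = 5.62 × 10^-4
From the ICE table, Ka = [H+]²/(0.024 − [H+]) = 5.62 × 10^-4.
Here C₀/Ka ≈ 42.7, so the small-[H+] approximation fails. Use the quadratic:
[H+] = [−0.000562 + √(0.000562² + 5.4e-05)]/2 = 3.40 × 10^-3 M
pH = −log[H+] = −log(3.40 × 10^-3) = 2.47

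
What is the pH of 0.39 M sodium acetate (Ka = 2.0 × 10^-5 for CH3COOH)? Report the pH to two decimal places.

CH3COO- is the conjugate base of the weak acid CH3COOH.
Kb = Kw/Ka = 1.0×10^-14 / 2.0 × 10^-5 = 5.00 × 10^-10
Kb = x²/(0.39 − x) = 5.00 × 10^-10
Since Kb ≪ C₀, x ≈ √(Kb·C₀) = 1.40 × 10^-5 M.
pOH = 4.85, so pH = 14.00 − pOH = 9.15

pH = 9.15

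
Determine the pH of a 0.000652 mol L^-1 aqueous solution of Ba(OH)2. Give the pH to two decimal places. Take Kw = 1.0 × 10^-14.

Ba(OH)2 is a strong base (each formula unit releases 2 OH-); [OH-] = 0.0013 M.
pOH = -log(0.0013) = 2.88
pH = 14.00 - 2.88 = 11.12

pH = 11.12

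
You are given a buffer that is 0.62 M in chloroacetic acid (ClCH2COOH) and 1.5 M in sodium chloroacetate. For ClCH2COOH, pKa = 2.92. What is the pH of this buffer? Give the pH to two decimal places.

Henderson–Hasselbalch: pH = pKa + log([ClCH2COO-]/[ClCH2COOH]) = 2.92 + log(1.5/0.62)
pH = 2.92 + (+0.384) = 3.30

pH = 3.30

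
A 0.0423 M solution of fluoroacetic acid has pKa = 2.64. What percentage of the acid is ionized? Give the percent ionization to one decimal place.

20.7%

FCH2COOH ⇌ FCH2COO- + H+; let x = [H+] at equilibrium.
Ka = 10^(−2.64) = 2.29 × 10^-3
Ka = x²/(C₀ − x); solving the quadratic gives x = 8.76 × 10^-3 M.
% ionization = x/C₀ × 100% = 8.76 × 10^-3/0.0423 × 100% = 20.7%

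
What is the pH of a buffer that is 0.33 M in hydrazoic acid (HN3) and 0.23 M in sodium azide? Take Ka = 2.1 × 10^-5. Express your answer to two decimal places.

pH = 4.52

pKa = −log(2.1 × 10^-5) = 4.678
Using pH = pKa + log([base]/[acid]) with [base]/[acid] = 0.23/0.33:
pH = 4.678 + (-0.157) = 4.52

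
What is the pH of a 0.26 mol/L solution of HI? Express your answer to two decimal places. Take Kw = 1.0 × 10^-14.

pH = 0.59

HI is a strong acid and dissociates completely, so [H+] = 0.26 M.
pH = -log(0.26) = 0.59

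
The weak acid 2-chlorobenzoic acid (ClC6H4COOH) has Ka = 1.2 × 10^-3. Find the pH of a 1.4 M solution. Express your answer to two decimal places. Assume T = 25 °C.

pH = 1.39

ClC6H4COOH ⇌ ClC6H4COO- + H+
Let x = [H+] at equilibrium. Ka = x²/(1.4 − x).
Since Ka ≪ C₀, x ≈ √(Ka·C₀) = 4.10 × 10^-2 M.
(x/C₀ = 2.9% < 5%, so the approximation holds.)
pH = −log[H+] = −log(4.10 × 10^-2) = 1.39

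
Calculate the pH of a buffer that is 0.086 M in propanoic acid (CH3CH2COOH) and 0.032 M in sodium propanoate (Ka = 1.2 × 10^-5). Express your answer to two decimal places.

pKa = −log(1.2 × 10^-5) = 4.921
Henderson–Hasselbalch: pH = pKa + log([CH3CH2COO-]/[CH3CH2COOH]) = 4.921 + log(0.032/0.086)
pH = 4.921 + (-0.429) = 4.49

pH = 4.49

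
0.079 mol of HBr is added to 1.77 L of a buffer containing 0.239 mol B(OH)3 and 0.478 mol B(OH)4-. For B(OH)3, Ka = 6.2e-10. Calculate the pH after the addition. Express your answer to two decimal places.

Added H+ converts B(OH)4- to B(OH)3: B(OH)3 → 0.318 mol, B(OH)4- → 0.399 mol.
pKa = −log(6.2 × 10^-10) = 9.208
pH = pKa + log(n_B(OH)4-/n_B(OH)3) = 9.208 + log(0.399/0.318) = 9.208 + (+0.099)

pH = 9.31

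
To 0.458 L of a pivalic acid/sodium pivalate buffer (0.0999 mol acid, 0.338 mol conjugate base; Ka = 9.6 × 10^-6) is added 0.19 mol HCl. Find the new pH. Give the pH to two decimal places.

pH = 4.73

Added H+ converts (CH3)3CCOO- to (CH3)3CCOOH: (CH3)3CCOOH → 0.29 mol, (CH3)3CCOO- → 0.148 mol.
pKa = −log(9.6 × 10^-6) = 5.018
pH = pKa + log(n_(CH3)3CCOO-/n_(CH3)3CCOOH) = 5.018 + log(0.148/0.29) = 5.018 + (-0.292)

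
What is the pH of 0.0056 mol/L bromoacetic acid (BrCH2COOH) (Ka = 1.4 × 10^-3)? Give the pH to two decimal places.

pH = 2.66

BrCH2COOH ⇌ BrCH2COO- + H+
Ka = [H+]²/(0.0056 − [H+]) = 1.4 × 10^-3
[H+] is not negligible relative to C₀; solve [H+]² + 0.0014·[H+] − 7.84e-06 = 0.
[H+] = (−Ka + √(Ka² + 4·Ka·C₀))/2 = 2.19 × 10^-3 M
pH = −log(2.19 × 10^-3) = 2.66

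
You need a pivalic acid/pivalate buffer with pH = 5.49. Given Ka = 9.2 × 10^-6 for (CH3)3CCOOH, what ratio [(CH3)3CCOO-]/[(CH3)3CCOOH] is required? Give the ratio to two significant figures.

ratio = 2.8

pKa = -log(9.2 × 10^-6) = 5.036
pH = pKa + log(r) ⇒ log(r) = 5.49 − 5.036 = +0.454
r = [(CH3)3CCOO-]/[(CH3)3CCOOH] = 10^(+0.454) = 2.84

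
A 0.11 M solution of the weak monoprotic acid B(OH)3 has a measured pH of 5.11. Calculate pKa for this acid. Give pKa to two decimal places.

pKa = 9.26

[H+] = 10^(-5.11) = 7.76 × 10^-6 M
At equilibrium [HA] = 0.11 − 7.76 × 10^-6 = 1.10 × 10^-1 M
Ka = [H+][A-]/[HA] = (7.76 × 10^-6)² / 1.10 × 10^-1 = 5.47 × 10^-10
pKa = -log(5.47 × 10^-10) = 9.26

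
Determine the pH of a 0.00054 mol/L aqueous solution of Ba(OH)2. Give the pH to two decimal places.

Ba(OH)2 is a strong base (each formula unit releases 2 OH-); [OH-] = 0.00108 M.
pOH = -log(0.00108) = 2.97
pH = 14.00 - 2.97 = 11.03

pH = 11.03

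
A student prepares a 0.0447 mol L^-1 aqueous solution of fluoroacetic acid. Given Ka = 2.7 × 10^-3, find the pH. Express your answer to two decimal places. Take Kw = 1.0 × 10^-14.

FCH2COOH ⇌ FCH2COO- + H+
From the ICE table, Ka = x²/(0.0447 − x) = 2.7 × 10^-3.
x is not negligible relative to C₀; solve x² + 0.0027·x − 0.000121 = 0.
x = [−0.0027 + √(0.0027² + 0.000483)]/2 = 9.72 × 10^-3 M
pH = −log(9.72 × 10^-3) = 2.01

pH = 2.01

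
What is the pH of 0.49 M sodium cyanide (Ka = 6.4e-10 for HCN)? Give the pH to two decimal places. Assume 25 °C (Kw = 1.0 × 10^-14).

pH = 11.44

CN- is the conjugate base of the weak acid HCN.
Kb = Kw/Ka = 1.0×10^-14 / 6.4 × 10^-10 = 1.56 × 10^-5
From the ICE table, Kb = [OH-]²/(0.49 − [OH-]) = 1.56 × 10^-5.
Since Kb ≪ C₀, [OH-] ≈ √(Kb·C₀) = 2.76 × 10^-3 M.
Check: 0.56% ionized — well under 5%, approximation valid.
pOH = −log(2.76 × 10^-3) = 2.56; pH = 14.00 − 2.56 = 11.44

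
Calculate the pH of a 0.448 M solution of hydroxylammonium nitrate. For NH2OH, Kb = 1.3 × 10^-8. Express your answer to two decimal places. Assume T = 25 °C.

pH = 3.23

NH3OH+ is the conjugate acid of the weak base NH2OH.
Ka = Kw/Kb = 1.0×10^-14 / 1.3 × 10^-8 = 7.69 × 10^-7
From the ICE table, Ka = x²/(0.448 − x) = 7.69 × 10^-7.
Assume x ≪ 0.448: x ≈ √(7.69 × 10^-7 × 0.448) = 5.87 × 10^-4 M
(x/C₀ = 0.13% < 5%, so the approximation holds.)
pH = −log(5.87 × 10^-4) = 3.23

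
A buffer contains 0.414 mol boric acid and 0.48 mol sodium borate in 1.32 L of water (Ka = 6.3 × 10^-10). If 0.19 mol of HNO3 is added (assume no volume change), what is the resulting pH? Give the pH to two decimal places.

pH = 8.88

Added H+ converts B(OH)4- to B(OH)3: B(OH)3 → 0.604 mol, B(OH)4- → 0.29 mol.
pKa = −log(6.3 × 10^-10) = 9.201
Henderson–Hasselbalch with mole ratio 0.29/0.604: pH = 9.201 + (-0.319)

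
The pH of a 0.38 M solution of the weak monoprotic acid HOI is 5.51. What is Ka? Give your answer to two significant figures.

[H+] = 10^(-5.51) = 3.09 × 10^-6 M
At equilibrium [HA] = 0.38 − 3.09 × 10^-6 = 3.80 × 10^-1 M
Ka = [H+][A-]/[HA] = (3.09 × 10^-6)² / 3.80 × 10^-1 = 2.5 × 10^-11

Ka = 2.5 × 10^-11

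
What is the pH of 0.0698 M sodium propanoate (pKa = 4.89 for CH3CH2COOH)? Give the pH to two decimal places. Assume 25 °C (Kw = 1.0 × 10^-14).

pH = 8.87

CH3CH2COO- is the conjugate base of the weak acid CH3CH2COOH.
Ka = 10^(−4.89) = 1.29 × 10^-5
Kb = Kw/Ka = 1.0×10^-14 / 1.29 × 10^-5 = 7.75 × 10^-10
Let x = [OH-] at equilibrium. Kb = x²/(0.0698 − x).
Neglecting x in the denominator: x = √(7.75 × 10^-10 × 0.0698) = 7.35 × 10^-6 M
(x/C₀ = 0.011% < 5%, so the approximation holds.)
pOH = 5.13, so pH = 14.00 − pOH = 8.87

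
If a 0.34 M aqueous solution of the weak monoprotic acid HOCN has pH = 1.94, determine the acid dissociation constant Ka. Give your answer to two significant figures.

[H+] = 10^(-1.94) = 1.15 × 10^-2 M
At equilibrium [HA] = 0.34 − 1.15 × 10^-2 = 3.29 × 10^-1 M
Ka = [H+][A-]/[HA] = (1.15 × 10^-2)² / 3.29 × 10^-1 = 4.0 × 10^-4

Ka = 4.0 × 10^-4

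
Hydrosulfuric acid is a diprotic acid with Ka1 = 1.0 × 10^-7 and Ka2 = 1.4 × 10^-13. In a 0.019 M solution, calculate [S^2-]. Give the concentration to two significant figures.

1.4 × 10^-13 M

First ionization gives [H+] ≈ [HS-] = 4.36 × 10^-5 M.
Second step: Ka2 = [H+][S^2-]/[HS-] ≈ [S^2-] (since [H+] ≈ [HS-]).
So [S^2-] ≈ Ka2.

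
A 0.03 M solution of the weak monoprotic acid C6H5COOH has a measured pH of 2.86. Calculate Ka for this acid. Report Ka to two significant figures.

[H+] = 10^(-2.86) = 1.38 × 10^-3 M
At equilibrium [HA] = 0.03 − 1.38 × 10^-3 = 2.86 × 10^-2 M
Ka = [H+][A-]/[HA] = (1.38 × 10^-3)² / 2.86 × 10^-2 = 6.7 × 10^-5

Ka = 6.7 × 10^-5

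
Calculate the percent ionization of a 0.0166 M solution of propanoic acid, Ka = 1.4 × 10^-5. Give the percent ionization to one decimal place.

CH3CH2COOH ⇌ CH3CH2COO- + H+; let x = [H+] at equilibrium.
x ≈ √(Ka·C₀) = √(1.4 × 10^-5 × 0.0166) = 4.82 × 10^-4 M
% ionization = x/C₀ × 100% = 4.82 × 10^-4/0.0166 × 100% = 2.9%

2.9%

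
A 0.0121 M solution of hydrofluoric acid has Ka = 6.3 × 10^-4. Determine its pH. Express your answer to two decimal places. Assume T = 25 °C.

HF ⇌ F- + H+
Ka = x²/(0.0121 − x) = 6.3 × 10^-4
The 5% rule fails; solving x² + Ka·x − Ka·C₀ = 0 exactly:
x = (−Ka + √(Ka² + 4·Ka·C₀))/2 = 2.46 × 10^-3 M
pH = −log(2.46 × 10^-3) = 2.61

pH = 2.61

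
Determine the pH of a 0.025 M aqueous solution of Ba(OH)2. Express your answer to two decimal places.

Ba(OH)2 is a strong base (each formula unit releases 2 OH-); [OH-] = 0.05 M.
pOH = -log(0.05) = 1.30
pH = 14.00 - 1.30 = 12.70

pH = 12.70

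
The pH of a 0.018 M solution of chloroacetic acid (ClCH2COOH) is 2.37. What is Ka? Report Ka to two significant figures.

[H+] = 10^(-2.37) = 4.27 × 10^-3 M
At equilibrium [HA] = 0.018 − 4.27 × 10^-3 = 1.37 × 10^-2 M
Ka = [H+][A-]/[HA] = (4.27 × 10^-3)² / 1.37 × 10^-2 = 1.3 × 10^-3

Ka = 1.3 × 10^-3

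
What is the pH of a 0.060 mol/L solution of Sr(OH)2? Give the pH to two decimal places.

Sr(OH)2 is a strong base (each formula unit releases 2 OH-); [OH-] = 0.12 M.
pOH = -log(0.12) = 0.92
pH = 14.00 - 0.92 = 13.08

pH = 13.08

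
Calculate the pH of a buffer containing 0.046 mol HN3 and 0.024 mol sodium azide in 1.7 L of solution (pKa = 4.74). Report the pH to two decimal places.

pH = 4.46

pH = pKa + log([A⁻]/[HA]) = 4.74 + log(0.024/0.046)
pH = 4.74 + (-0.283) = 4.46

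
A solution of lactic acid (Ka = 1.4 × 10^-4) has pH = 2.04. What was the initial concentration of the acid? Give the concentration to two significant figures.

[H+] = 10^(-2.04) = 9.12 × 10^-3 M = x
Ka = x²/(C₀ − x) ⇒ C₀ = x + x²/Ka
C₀ = 9.12 × 10^-3 + (9.12 × 10^-3)²/(1.4 × 10^-4) = 6.03 × 10^-1 M

C₀ = 6.0 × 10^-1 M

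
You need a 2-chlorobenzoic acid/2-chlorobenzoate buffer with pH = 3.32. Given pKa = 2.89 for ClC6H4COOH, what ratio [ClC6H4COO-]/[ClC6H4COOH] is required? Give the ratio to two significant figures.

pH = pKa + log(r) ⇒ log(r) = 3.32 − 2.89 = +0.43
r = [ClC6H4COO-]/[ClC6H4COOH] = 10^(+0.43) = 2.69

ratio = 2.7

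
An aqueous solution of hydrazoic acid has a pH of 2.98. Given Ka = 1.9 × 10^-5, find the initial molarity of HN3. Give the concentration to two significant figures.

C₀ = 5.9 × 10^-2 M

[H+] = 10^(-2.98) = 1.05 × 10^-3 M = x
Ka = x²/(C₀ − x) ⇒ C₀ = x + x²/Ka
C₀ = 1.05 × 10^-3 + (1.05 × 10^-3)²/(1.9 × 10^-5) = 5.91 × 10^-2 M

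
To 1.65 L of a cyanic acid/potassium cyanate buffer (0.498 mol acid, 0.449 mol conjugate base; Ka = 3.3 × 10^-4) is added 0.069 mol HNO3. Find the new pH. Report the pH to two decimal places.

pH = 3.31

After neutralization: n(HOCN) = 0.567 mol, n(OCN-) = 0.38 mol.
pKa = −log(3.3 × 10^-4) = 3.481
pH = pKa + log([A⁻]/[HA]) = 3.481 + log(0.38/0.567) = 3.481 -0.174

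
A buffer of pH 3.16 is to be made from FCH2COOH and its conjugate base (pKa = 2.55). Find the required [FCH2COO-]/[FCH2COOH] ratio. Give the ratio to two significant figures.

pH = pKa + log(r) ⇒ log(r) = 3.16 − 2.55 = +0.61
r = [FCH2COO-]/[FCH2COOH] = 10^(+0.61) = 4.07

ratio = 4.1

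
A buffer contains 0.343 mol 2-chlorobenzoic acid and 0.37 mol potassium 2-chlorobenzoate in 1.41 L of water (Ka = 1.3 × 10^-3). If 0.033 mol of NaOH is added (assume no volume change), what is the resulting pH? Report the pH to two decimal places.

pH = 3.00

OH- converts ClC6H4COOH to ClC6H4COO-: ClC6H4COOH → 0.31 mol, ClC6H4COO- → 0.403 mol.
pKa = −log(1.3 × 10^-3) = 2.886
pH = pKa + log([A⁻]/[HA]) = 2.886 + log(0.403/0.31) = 2.886 +0.114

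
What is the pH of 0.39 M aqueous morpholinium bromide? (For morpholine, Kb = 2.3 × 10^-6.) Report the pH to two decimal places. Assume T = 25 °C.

C4H8ONH2+ is the conjugate acid of the weak base C4H8ONH.
Ka = Kw/Kb = 1.0×10^-14 / 2.3 × 10^-6 = 4.35 × 10^-9
From the ICE table, Ka = x²/(0.39 − x) = 4.35 × 10^-9.
Since Ka ≪ C₀, x ≈ √(Ka·C₀) = 4.12 × 10^-5 M.
(x/C₀ = 0.011% < 5%, so the approximation holds.)
pH = −log(4.12 × 10^-5) = 4.39

pH = 4.39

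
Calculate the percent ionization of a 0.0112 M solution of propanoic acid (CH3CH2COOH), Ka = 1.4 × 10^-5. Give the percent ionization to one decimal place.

3.5%

CH3CH2COOH ⇌ CH3CH2COO- + H+; let x = [H+] at equilibrium.
x ≈ √(Ka·C₀) = √(1.4 × 10^-5 × 0.0112) = 3.96 × 10^-4 M
% ionization = x/C₀ × 100% = 3.96 × 10^-4/0.0112 × 100% = 3.5%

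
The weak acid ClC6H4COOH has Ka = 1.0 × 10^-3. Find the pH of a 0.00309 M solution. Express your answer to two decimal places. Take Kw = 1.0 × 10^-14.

pH = 2.88

ClC6H4COOH ⇌ ClC6H4COO- + H+
Ka = x²/(0.00309 − x) = 1.0 × 10^-3
The 5% rule fails; solving x² + Ka·x − Ka·C₀ = 0 exactly:
x = [−0.001 + √(0.001² + 1.24e-05)]/2 = 1.33 × 10^-3 M
pH = −log(1.33 × 10^-3) = 2.88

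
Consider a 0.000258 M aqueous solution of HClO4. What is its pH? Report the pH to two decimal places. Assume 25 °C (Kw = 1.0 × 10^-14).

HClO4 is a strong acid and dissociates completely, so [H+] = 0.000258 M.
pH = -log(0.000258) = 3.59

pH = 3.59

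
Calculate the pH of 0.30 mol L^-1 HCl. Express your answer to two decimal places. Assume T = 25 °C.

pH = 0.52

HCl is a strong acid and dissociates completely, so [H+] = 0.30 M.
pH = -log(0.3) = 0.52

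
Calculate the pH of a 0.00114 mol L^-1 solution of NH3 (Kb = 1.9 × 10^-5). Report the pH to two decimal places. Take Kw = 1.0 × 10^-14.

NH3 + H2O ⇌ NH4+ + OH-
Kb = x²/(0.00114 − x) = 1.9 × 10^-5
The 5% rule fails; solving x² + Kb·x − Kb·C₀ = 0 exactly:
x = (−Kb + √(Kb² + 4·Kb·C₀))/2 = 1.38 × 10^-4 M
pOH = 3.86, so pH = 14.00 − pOH = 10.14

pH = 10.14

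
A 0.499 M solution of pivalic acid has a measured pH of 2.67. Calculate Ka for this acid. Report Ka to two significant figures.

[H+] = 10^(-2.67) = 2.14 × 10^-3 M
At equilibrium [HA] = 0.499 − 2.14 × 10^-3 = 4.97 × 10^-1 M
Ka = [H+][A-]/[HA] = (2.14 × 10^-3)² / 4.97 × 10^-1 = 9.2 × 10^-6

Ka = 9.2 × 10^-6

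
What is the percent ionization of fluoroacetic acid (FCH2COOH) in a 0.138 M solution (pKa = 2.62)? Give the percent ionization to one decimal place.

FCH2COOH ⇌ FCH2COO- + H+; let x = [H+] at equilibrium.
Ka = 10^(−2.62) = 2.40 × 10^-3
Ka = x²/(C₀ − x); solving the quadratic gives x = 1.70 × 10^-2 M.
Fraction ionized = 1.70 × 10^-2 / 0.138 = 0.1232 → 12.3%

12.3%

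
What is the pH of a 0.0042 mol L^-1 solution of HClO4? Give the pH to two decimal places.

pH = 2.38

HClO4 is a strong acid and dissociates completely, so [H+] = 0.0042 M.
pH = -log(0.0042) = 2.38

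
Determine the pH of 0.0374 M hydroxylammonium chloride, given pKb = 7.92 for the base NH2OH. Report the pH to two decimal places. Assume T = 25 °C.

pH = 3.75

NH3OH+ is the conjugate acid of the weak base NH2OH.
Kb = 10^(−7.92) = 1.20 × 10^-8
Ka = Kw/Kb = 1.0×10^-14 / 1.20 × 10^-8 = 8.33 × 10^-7
From the ICE table, Ka = [H+]²/(0.0374 − [H+]) = 8.33 × 10^-7.
Since Ka ≪ C₀, [H+] ≈ √(Ka·C₀) = 1.77 × 10^-4 M.
pH = −log(1.77 × 10^-4) = 3.75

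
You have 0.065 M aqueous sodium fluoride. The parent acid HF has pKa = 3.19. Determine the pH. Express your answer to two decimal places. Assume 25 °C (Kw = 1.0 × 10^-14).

F- is the conjugate base of the weak acid HF.
Ka = 10^(−3.19) = 6.46 × 10^-4
Kb = Kw/Ka = 1.0×10^-14 / 6.46 × 10^-4 = 1.55 × 10^-11
From the ICE table, Kb = x²/(0.065 − x) = 1.55 × 10^-11.
Since Kb ≪ C₀, x ≈ √(Kb·C₀) = 1.00 × 10^-6 M.
Check: 0.0015% ionized — well under 5%, approximation valid.
pOH = 6.00, so pH = 14.00 − pOH = 8.00

pH = 8.00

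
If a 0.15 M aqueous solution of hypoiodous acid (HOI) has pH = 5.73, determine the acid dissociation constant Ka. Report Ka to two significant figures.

[H+] = 10^(-5.73) = 1.86 × 10^-6 M
At equilibrium [HA] = 0.15 − 1.86 × 10^-6 = 1.50 × 10^-1 M
Ka = [H+][A-]/[HA] = (1.86 × 10^-6)² / 1.50 × 10^-1 = 2.3 × 10^-11

Ka = 2.3 × 10^-11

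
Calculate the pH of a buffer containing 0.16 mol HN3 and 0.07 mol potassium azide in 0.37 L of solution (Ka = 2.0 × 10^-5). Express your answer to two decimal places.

pH = 4.34

pKa = −log(2.0 × 10^-5) = 4.699
pH = pKa + log([A⁻]/[HA]) = 4.699 + log(0.07/0.16)
pH = 4.699 + (-0.359) = 4.34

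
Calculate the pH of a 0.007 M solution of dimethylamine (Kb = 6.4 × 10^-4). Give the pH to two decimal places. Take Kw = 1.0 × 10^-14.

(CH3)2NH + H2O ⇌ (CH3)2NH2+ + OH-
Let x = [OH-] at equilibrium. Kb = x²/(0.007 − x).
The 5% rule fails; solving x² + Kb·x − Kb·C₀ = 0 exactly:
x = (−Kb + √(Kb² + 4·Kb·C₀))/2 = 1.82 × 10^-3 M
pOH = 2.74, so pH = 14.00 − pOH = 11.26

pH = 11.26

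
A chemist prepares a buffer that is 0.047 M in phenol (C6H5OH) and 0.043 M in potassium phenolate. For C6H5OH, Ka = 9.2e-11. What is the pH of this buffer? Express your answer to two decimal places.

pH = 10.00

pKa = −log(9.2 × 10^-11) = 10.036
pH = pKa + log([A⁻]/[HA]) = 10.036 + log(0.043/0.047)
pH = 10.036 + (-0.039) = 10.00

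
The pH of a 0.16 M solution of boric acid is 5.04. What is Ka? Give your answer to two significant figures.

[H+] = 10^(-5.04) = 9.12 × 10^-6 M
At equilibrium [HA] = 0.16 − 9.12 × 10^-6 = 1.60 × 10^-1 M
Ka = [H+][A-]/[HA] = (9.12 × 10^-6)² / 1.60 × 10^-1 = 5.2 × 10^-10

Ka = 5.2 × 10^-10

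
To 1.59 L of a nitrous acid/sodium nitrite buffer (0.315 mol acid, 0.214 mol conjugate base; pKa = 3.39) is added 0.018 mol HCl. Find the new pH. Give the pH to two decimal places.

After neutralization: n(HNO2) = 0.333 mol, n(NO2-) = 0.196 mol.
Henderson–Hasselbalch with mole ratio 0.196/0.333: pH = 3.39 + (-0.230)

pH = 3.16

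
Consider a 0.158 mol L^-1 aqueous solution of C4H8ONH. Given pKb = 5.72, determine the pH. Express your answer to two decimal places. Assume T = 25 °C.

C4H8ONH + H2O ⇌ C4H8ONH2+ + OH-
Kb = 10^(−5.72) = 1.91 × 10^-6
From the ICE table, Kb = x²/(0.158 − x) = 1.91 × 10^-6.
Since Kb ≪ C₀, x ≈ √(Kb·C₀) = 5.49 × 10^-4 M.
Check: 0.35% ionized — well under 5%, approximation valid.
pOH = −log(5.49 × 10^-4) = 3.26; pH = 14.00 − 3.26 = 10.74

pH = 10.74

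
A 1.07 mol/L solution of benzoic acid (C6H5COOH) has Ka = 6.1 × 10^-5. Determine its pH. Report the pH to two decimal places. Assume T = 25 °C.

C6H5COOH ⇌ C6H5COO- + H+
From the ICE table, Ka = [H+]²/(1.07 − [H+]) = 6.1 × 10^-5.
Assume [H+] ≪ 1.07: [H+] ≈ √(6.1 × 10^-5 × 1.07) = 8.08 × 10^-3 M
Check: 0.76% ionized — well under 5%, approximation valid.
pH = −log[H+] = −log(8.08 × 10^-3) = 2.09

pH = 2.09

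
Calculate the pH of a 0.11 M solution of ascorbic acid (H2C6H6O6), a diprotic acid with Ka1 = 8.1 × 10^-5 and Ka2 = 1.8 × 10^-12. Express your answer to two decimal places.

pH = 2.53

Ka1 ≫ Ka2, so treat the first dissociation as the only significant source of H+.
Ka1 = x²/(0.11 − x) = 8.1 × 10^-5
x ≈ √(8.1 × 10^-5 × 0.11) = 2.98 × 10^-3 M
pH = −log(2.98 × 10^-3) = 2.53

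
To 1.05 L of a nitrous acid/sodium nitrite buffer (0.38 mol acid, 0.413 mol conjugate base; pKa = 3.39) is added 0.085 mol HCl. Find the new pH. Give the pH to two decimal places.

Added H+ converts NO2- to HNO2: HNO2 → 0.465 mol, NO2- → 0.328 mol.
pH = pKa + log(n_NO2-/n_HNO2) = 3.39 + log(0.328/0.465) = 3.39 + (-0.152)

pH = 3.24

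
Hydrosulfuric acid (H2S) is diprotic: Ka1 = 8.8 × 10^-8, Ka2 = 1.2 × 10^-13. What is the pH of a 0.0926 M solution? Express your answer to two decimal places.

Since Ka1 ≫ Ka2, the first ionization dominates [H+].
Ka1 = x²/(0.0926 − x) = 8.8 × 10^-8
x ≈ √(8.8 × 10^-8 × 0.0926) = 9.03 × 10^-5 M
pH = −log(9.03 × 10^-5) = 4.04

pH = 4.04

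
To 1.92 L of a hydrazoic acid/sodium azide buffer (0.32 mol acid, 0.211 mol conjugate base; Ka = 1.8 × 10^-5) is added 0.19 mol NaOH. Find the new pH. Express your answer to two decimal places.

After neutralization: n(HN3) = 0.13 mol, n(N3-) = 0.401 mol.
pKa = −log(1.8 × 10^-5) = 4.745
pH = pKa + log(n_N3-/n_HN3) = 4.745 + log(0.401/0.13) = 4.745 + (+0.489)

pH = 5.23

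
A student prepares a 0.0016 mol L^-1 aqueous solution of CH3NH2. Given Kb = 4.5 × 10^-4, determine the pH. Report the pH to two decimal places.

pH = 10.81

CH3NH2 + H2O ⇌ CH3NH3+ + OH-
From the ICE table, Kb = [OH-]²/(0.0016 − [OH-]) = 4.5 × 10^-4.
[OH-] is not negligible relative to C₀; solve [OH-]² + 0.00045·[OH-] − 7.2e-07 = 0.
[OH-] = (−Kb + √(Kb² + 4·Kb·C₀))/2 = 6.53 × 10^-4 M
pOH = 3.19, so pH = 14.00 − pOH = 10.81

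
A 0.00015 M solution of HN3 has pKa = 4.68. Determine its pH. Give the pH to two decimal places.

pH = 4.33

HN3 ⇌ N3- + H+
Ka = 10^(−4.68) = 2.09 × 10^-5
Ka = [H+]²/(0.00015 − [H+]) = 2.09 × 10^-5
[H+] is not negligible relative to C₀; solve [H+]² + 2.09e-05·[H+] − 3.13e-09 = 0.
[H+] = (−Ka + √(Ka² + 4·Ka·C₀))/2 = 4.65 × 10^-5 M
pH = −log[H+] = −log(4.65 × 10^-5) = 4.33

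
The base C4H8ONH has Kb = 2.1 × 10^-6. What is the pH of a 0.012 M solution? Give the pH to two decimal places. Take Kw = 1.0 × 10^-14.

C4H8ONH + H2O ⇌ C4H8ONH2+ + OH-
From the ICE table, Kb = x²/(0.012 − x) = 2.1 × 10^-6.
Since Kb ≪ C₀, x ≈ √(Kb·C₀) = 1.59 × 10^-4 M.
pOH = −log(1.59 × 10^-4) = 3.80; pH = 14.00 − 3.80 = 10.20

pH = 10.20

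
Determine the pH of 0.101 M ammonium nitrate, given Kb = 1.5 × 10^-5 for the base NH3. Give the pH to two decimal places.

NH4+ is the conjugate acid of the weak base NH3.
Ka = Kw/Kb = 1.0×10^-14 / 1.5 × 10^-5 = 6.67 × 10^-10
Ka = [H+]²/(0.101 − [H+]) = 6.67 × 10^-10
Neglecting [H+] in the denominator: [H+] = √(6.67 × 10^-10 × 0.101) = 8.21 × 10^-6 M
Check: 0.0081% ionized — well under 5%, approximation valid.
pH = −log(8.21 × 10^-6) = 5.09

pH = 5.09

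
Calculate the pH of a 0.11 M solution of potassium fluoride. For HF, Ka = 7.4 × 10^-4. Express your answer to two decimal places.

pH = 8.09

F- is the conjugate base of the weak acid HF.
Kb = Kw/Ka = 1.0×10^-14 / 7.4 × 10^-4 = 1.35 × 10^-11
From the ICE table, Kb = [OH-]²/(0.11 − [OH-]) = 1.35 × 10^-11.
Since Kb ≪ C₀, [OH-] ≈ √(Kb·C₀) = 1.22 × 10^-6 M.
([OH-]/C₀ = 0.0011% < 5%, so the approximation holds.)
pOH = −log(1.22 × 10^-6) = 5.91; pH = 14.00 − 5.91 = 8.09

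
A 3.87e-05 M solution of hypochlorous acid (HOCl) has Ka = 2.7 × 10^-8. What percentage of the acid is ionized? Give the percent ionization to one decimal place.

2.6%

HOCl ⇌ OCl- + H+; let x = [H+] at equilibrium.
x ≈ √(Ka·C₀) = √(2.7 × 10^-8 × 3.87e-05) = 1.02 × 10^-6 M
Fraction ionized = 1.02 × 10^-6 / 3.87e-05 = 0.0264 → 2.6%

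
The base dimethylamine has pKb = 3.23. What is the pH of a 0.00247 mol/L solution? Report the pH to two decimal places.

(CH3)2NH + H2O ⇌ (CH3)2NH2+ + OH-
Kb = 10^(−3.23) = 5.89 × 10^-4
From the ICE table, Kb = x²/(0.00247 − x) = 5.89 × 10^-4.
x is not negligible relative to C₀; solve x² + 0.000589·x − 1.45e-06 = 0.
x = [−0.000589 + √(0.000589² + 5.82e-06)]/2 = 9.47 × 10^-4 M
pOH = 3.02, so pH = 14.00 − pOH = 10.98

pH = 10.98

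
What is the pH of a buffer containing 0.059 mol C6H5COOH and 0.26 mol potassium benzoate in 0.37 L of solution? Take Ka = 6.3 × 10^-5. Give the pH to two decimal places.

pKa = −log(6.3 × 10^-5) = 4.201
Using pH = pKa + log([base]/[acid]) with [base]/[acid] = 0.26/0.059:
pH = 4.201 + (+0.644) = 4.84

pH = 4.84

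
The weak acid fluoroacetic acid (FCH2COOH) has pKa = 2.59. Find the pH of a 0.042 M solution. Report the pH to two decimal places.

pH = 2.04

FCH2COOH ⇌ FCH2COO- + H+
Ka = 10^(−2.59) = 2.57 × 10^-3
Ka = [H+]²/(0.042 − [H+]) = 2.57 × 10^-3
[H+] is not negligible relative to C₀; solve [H+]² + 0.00257·[H+] − 0.000108 = 0.
[H+] = [−0.00257 + √(0.00257² + 0.000432)]/2 = 9.18 × 10^-3 M
pH = −log(9.18 × 10^-3) = 2.04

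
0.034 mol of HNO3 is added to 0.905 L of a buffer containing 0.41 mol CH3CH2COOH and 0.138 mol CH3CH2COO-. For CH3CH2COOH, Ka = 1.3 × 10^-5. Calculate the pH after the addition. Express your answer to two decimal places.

Added H+ converts CH3CH2COO- to CH3CH2COOH: CH3CH2COOH → 0.444 mol, CH3CH2COO- → 0.104 mol.
pKa = −log(1.3 × 10^-5) = 4.886
pH = pKa + log(n_CH3CH2COO-/n_CH3CH2COOH) = 4.886 + log(0.104/0.444) = 4.886 + (-0.630)

pH = 4.26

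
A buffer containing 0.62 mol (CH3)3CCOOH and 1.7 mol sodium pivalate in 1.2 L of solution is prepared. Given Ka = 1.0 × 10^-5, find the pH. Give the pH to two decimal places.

pH = 5.44

pKa = −log(1.0 × 10^-5) = 5.000
pH = pKa + log([A⁻]/[HA]) = 5.000 + log(1.7/0.62)
pH = 5.000 + (+0.438) = 5.44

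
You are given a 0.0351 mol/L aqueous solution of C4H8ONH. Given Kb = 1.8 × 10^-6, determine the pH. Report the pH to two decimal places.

C4H8ONH + H2O ⇌ C4H8ONH2+ + OH-
From the ICE table, Kb = x²/(0.0351 − x) = 1.8 × 10^-6.
Since Kb ≪ C₀, x ≈ √(Kb·C₀) = 2.51 × 10^-4 M.
pOH = 3.60, so pH = 14.00 − pOH = 10.40

pH = 10.40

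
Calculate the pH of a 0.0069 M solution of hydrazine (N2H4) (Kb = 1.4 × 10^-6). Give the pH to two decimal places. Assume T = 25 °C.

pH = 9.99

N2H4 + H2O ⇌ N2H5+ + OH-
Let x = [OH-] at equilibrium. Kb = x²/(0.0069 − x).
Neglecting x in the denominator: x = √(1.4 × 10^-6 × 0.0069) = 9.83 × 10^-5 M
(x/C₀ = 1.4% < 5%, so the approximation holds.)
pOH = 4.01, so pH = 14.00 − pOH = 9.99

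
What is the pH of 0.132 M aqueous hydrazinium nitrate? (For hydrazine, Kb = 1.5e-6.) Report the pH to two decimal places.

N2H5+ is the conjugate acid of the weak base N2H4.
Ka = Kw/Kb = 1.0×10^-14 / 1.5 × 10^-6 = 6.67 × 10^-9
Ka = [H+]²/(0.132 − [H+]) = 6.67 × 10^-9
Since Ka ≪ C₀, [H+] ≈ √(Ka·C₀) = 2.97 × 10^-5 M.
Check: 0.022% ionized — well under 5%, approximation valid.
pH = −log(2.97 × 10^-5) = 4.53

pH = 4.53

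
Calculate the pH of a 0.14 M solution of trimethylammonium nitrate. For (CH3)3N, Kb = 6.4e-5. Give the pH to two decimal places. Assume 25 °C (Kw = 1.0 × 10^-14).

(CH3)3NH+ is the conjugate acid of the weak base (CH3)3N.
Ka = Kw/Kb = 1.0×10^-14 / 6.4 × 10^-5 = 1.56 × 10^-10
From the ICE table, Ka = x²/(0.14 − x) = 1.56 × 10^-10.
Assume x ≪ 0.14: x ≈ √(1.56 × 10^-10 × 0.14) = 4.67 × 10^-6 M
(x/C₀ = 0.0033% < 5%, so the approximation holds.)
pH = −log(4.67 × 10^-6) = 5.33

pH = 5.33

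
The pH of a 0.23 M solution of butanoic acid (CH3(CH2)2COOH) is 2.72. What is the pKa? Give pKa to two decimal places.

[H+] = 10^(-2.72) = 1.91 × 10^-3 M
At equilibrium [HA] = 0.23 − 1.91 × 10^-3 = 2.28 × 10^-1 M
Ka = [H+][A-]/[HA] = (1.91 × 10^-3)² / 2.28 × 10^-1 = 1.60 × 10^-5
pKa = -log(1.60 × 10^-5) = 4.80

pKa = 4.80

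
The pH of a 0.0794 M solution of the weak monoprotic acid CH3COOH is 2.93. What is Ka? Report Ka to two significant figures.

[H+] = 10^(-2.93) = 1.17 × 10^-3 M
At equilibrium [HA] = 0.0794 − 1.17 × 10^-3 = 7.82 × 10^-2 M
Ka = [H+][A-]/[HA] = (1.17 × 10^-3)² / 7.82 × 10^-2 = 1.8 × 10^-5

Ka = 1.8 × 10^-5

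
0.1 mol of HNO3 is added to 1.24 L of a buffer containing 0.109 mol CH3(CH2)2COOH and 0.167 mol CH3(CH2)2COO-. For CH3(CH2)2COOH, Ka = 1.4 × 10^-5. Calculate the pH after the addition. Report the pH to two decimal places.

pH = 4.36

After neutralization: n(CH3(CH2)2COOH) = 0.209 mol, n(CH3(CH2)2COO-) = 0.067 mol.
pKa = −log(1.4 × 10^-5) = 4.854
pH = pKa + log(n_CH3(CH2)2COO-/n_CH3(CH2)2COOH) = 4.854 + log(0.067/0.209) = 4.854 + (-0.494)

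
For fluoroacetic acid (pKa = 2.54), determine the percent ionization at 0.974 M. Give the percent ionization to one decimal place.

5.3%

FCH2COOH ⇌ FCH2COO- + H+; let x = [H+] at equilibrium.
Ka = 10^(−2.54) = 2.88 × 10^-3
Ka = x²/(C₀ − x); solving the quadratic gives x = 5.15 × 10^-2 M.
Fraction ionized = 5.15 × 10^-2 / 0.974 = 0.0529 → 5.3%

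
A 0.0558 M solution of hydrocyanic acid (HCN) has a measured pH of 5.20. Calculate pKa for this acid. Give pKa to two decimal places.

pKa = 9.15

[H+] = 10^(-5.20) = 6.31 × 10^-6 M
At equilibrium [HA] = 0.0558 − 6.31 × 10^-6 = 5.58 × 10^-2 M
Ka = [H+][A-]/[HA] = (6.31 × 10^-6)² / 5.58 × 10^-2 = 7.14 × 10^-10
pKa = -log(7.14 × 10^-10) = 9.15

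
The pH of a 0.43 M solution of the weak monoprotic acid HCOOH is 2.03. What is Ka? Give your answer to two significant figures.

[H+] = 10^(-2.03) = 9.33 × 10^-3 M
At equilibrium [HA] = 0.43 − 9.33 × 10^-3 = 4.21 × 10^-1 M
Ka = [H+][A-]/[HA] = (9.33 × 10^-3)² / 4.21 × 10^-1 = 2.1 × 10^-4

Ka = 2.1 × 10^-4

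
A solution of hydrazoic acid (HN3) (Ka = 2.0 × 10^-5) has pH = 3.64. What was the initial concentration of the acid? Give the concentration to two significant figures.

C₀ = 2.9 × 10^-3 M

[H+] = 10^(-3.64) = 2.29 × 10^-4 M = x
Ka = x²/(C₀ − x) ⇒ C₀ = x + x²/Ka
C₀ = 2.29 × 10^-4 + (2.29 × 10^-4)²/(2.0 × 10^-5) = 2.85 × 10^-3 M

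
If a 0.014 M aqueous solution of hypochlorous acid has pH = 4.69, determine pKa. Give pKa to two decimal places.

[H+] = 10^(-4.69) = 2.04 × 10^-5 M
At equilibrium [HA] = 0.014 − 2.04 × 10^-5 = 1.40 × 10^-2 M
Ka = [H+][A-]/[HA] = (2.04 × 10^-5)² / 1.40 × 10^-2 = 2.97 × 10^-8
pKa = -log(2.97 × 10^-8) = 7.53

pKa = 7.53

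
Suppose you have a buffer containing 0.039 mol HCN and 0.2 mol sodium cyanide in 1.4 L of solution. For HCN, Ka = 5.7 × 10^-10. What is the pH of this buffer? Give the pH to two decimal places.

pH = 9.95

pKa = −log(5.7 × 10^-10) = 9.244
Using pH = pKa + log([base]/[acid]) with [base]/[acid] = 0.2/0.039:
pH = 9.244 + (+0.710) = 9.95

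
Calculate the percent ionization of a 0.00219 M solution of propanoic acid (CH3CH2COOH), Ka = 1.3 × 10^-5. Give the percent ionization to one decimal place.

CH3CH2COOH ⇌ CH3CH2COO- + H+; let x = [H+] at equilibrium.
Solve x² + 1.3e-05x − 2.85e-08 = 0 → x = 1.62 × 10^-4 M
Fraction ionized = 1.62 × 10^-4 / 0.00219 = 0.0740 → 7.4%

7.4%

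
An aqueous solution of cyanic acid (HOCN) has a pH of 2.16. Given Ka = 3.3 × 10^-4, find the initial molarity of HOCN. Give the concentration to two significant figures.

[H+] = 10^(-2.16) = 6.92 × 10^-3 M = x
Ka = x²/(C₀ − x) ⇒ C₀ = x + x²/Ka
C₀ = 6.92 × 10^-3 + (6.92 × 10^-3)²/(3.3 × 10^-4) = 1.52 × 10^-1 M

C₀ = 1.5 × 10^-1 M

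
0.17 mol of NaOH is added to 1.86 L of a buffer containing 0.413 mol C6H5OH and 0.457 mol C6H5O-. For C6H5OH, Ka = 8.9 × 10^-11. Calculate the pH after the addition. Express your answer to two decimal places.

pH = 10.46

OH- converts C6H5OH to C6H5O-: C6H5OH → 0.243 mol, C6H5O- → 0.627 mol.
pKa = −log(8.9 × 10^-11) = 10.051
pH = pKa + log([A⁻]/[HA]) = 10.051 + log(0.627/0.243) = 10.051 +0.412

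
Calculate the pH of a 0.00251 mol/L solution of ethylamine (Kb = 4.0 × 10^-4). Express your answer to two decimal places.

C2H5NH2 + H2O ⇌ C2H5NH3+ + OH-
Kb = x²/(0.00251 − x) = 4.0 × 10^-4
The 5% rule fails; solving x² + Kb·x − Kb·C₀ = 0 exactly:
x = (−Kb + √(Kb² + 4·Kb·C₀))/2 = 8.22 × 10^-4 M
pOH = −log(8.22 × 10^-4) = 3.09; pH = 14.00 − 3.09 = 10.91

pH = 10.91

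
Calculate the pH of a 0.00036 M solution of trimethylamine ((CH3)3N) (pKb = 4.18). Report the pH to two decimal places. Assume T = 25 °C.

pH = 10.10

(CH3)3N + H2O ⇌ (CH3)3NH+ + OH-
Kb = 10^(−4.18) = 6.61 × 10^-5
From the ICE table, Kb = [OH-]²/(0.00036 − [OH-]) = 6.61 × 10^-5.
Here C₀/Kb ≈ 5.45, so the small-[OH-] approximation fails. Use the quadratic:
[OH-] = (−Kb + √(Kb² + 4·Kb·C₀))/2 = 1.25 × 10^-4 M
pOH = −log(1.25 × 10^-4) = 3.90; pH = 14.00 − 3.90 = 10.10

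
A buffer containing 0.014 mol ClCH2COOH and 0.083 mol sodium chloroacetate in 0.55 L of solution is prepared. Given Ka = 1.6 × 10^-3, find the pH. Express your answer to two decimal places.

pH = 3.57

pKa = −log(1.6 × 10^-3) = 2.796
Henderson–Hasselbalch: pH = pKa + log([ClCH2COO-]/[ClCH2COOH]) = 2.796 + log(0.083/0.014)
pH = 2.796 + (+0.773) = 3.57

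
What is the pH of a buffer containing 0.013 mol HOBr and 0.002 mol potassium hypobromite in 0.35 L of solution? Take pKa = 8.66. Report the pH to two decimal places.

pH = 7.85

Henderson–Hasselbalch: pH = pKa + log([OBr-]/[HOBr]) = 8.66 + log(0.002/0.013)
pH = 8.66 + (-0.813) = 7.85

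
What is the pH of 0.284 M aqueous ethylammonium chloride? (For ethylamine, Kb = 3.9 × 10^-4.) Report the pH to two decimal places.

pH = 5.57

C2H5NH3+ is the conjugate acid of the weak base C2H5NH2.
Ka = Kw/Kb = 1.0×10^-14 / 3.9 × 10^-4 = 2.56 × 10^-11
Let x = [H+] at equilibrium. Ka = x²/(0.284 − x).
Since Ka ≪ C₀, x ≈ √(Ka·C₀) = 2.70 × 10^-6 M.
(x/C₀ = 0.00095% < 5%, so the approximation holds.)
pH = −log[H+] = −log(2.70 × 10^-6) = 5.57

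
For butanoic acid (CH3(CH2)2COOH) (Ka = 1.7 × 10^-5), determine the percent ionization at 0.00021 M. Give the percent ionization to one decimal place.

CH3(CH2)2COOH ⇌ CH3(CH2)2COO- + H+; let x = [H+] at equilibrium.
Solve x² + 1.7e-05x − 3.57e-09 = 0 → x = 5.19 × 10^-5 M
Fraction ionized = 5.19 × 10^-5 / 0.00021 = 0.2471 → 24.7%

24.7%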